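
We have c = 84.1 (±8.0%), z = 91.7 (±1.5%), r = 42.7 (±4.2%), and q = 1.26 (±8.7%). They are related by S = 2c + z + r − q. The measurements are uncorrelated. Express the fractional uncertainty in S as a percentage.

4.53%

S is a linear combination, so absolute uncertainties add in quadrature:
  (2·δc)² = 181;  (δz)² = 1.89;  (δr)² = 3.22;  (δq)² = 0.0120
δS = √(186) = 13.6
S = 301, so δS/S = 13.6/301 = 0.0453.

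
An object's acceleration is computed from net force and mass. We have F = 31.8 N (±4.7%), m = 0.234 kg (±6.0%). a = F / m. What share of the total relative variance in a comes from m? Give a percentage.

(δa/a)² = (1·δF/F)² + (-1·δm/m)²
  F term: (1×0.0470)² = 0.00221
  m term: (-1×0.0600)² = 0.00360
Total = 0.00581. Share from m = 0.00360/0.00581 = 0.620.

62.0%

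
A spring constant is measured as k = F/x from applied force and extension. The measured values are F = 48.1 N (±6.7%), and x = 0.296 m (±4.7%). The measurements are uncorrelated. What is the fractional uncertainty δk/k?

For a monomial k ∝ F, x^-1, fractional errors add in quadrature:
  (1·δF/F)² = (1×0.0670)² = 0.00449;  (-1·δx/x)² = (-1×0.0470)² = 0.00221
δk/k = √(0.00670) = 0.0818

0.0818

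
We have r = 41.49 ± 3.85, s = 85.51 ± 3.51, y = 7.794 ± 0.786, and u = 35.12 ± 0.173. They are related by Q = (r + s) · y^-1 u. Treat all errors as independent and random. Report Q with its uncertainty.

Let w = r + s = 127.0. δw = √(δr² + δs²) = √(14.8 + 12.3) = 5.21, so δw/w = 0.0410.
Q is then a monomial in w, y, u:
δQ/Q = √((δw/w)² + (-1·δy/y)² + (1·δu/u)²) = √(0.00168 + 0.0102 + 2.43e-05) = 0.109
Q = 572.3, so δQ = 0.109 × 572.3 = 62.4.

572.3 ± 62.4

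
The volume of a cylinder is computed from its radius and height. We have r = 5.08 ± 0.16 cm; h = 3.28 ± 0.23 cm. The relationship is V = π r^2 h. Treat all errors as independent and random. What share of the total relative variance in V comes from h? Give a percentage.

55.3%

(δV/V)² = (2·δr/r)² + (1·δh/h)²
  r term: (2×0.0315)² = 0.00397
  h term: (1×0.0701)² = 0.00492
Total = 0.00889. Share from h = 0.00492/0.00889 = 0.553.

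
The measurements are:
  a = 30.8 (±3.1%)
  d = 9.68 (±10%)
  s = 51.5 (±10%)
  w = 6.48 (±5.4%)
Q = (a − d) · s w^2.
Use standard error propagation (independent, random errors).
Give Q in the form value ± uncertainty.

45700 ± 7340

Let u = a − d = 21.1. δu = √(δa² + δd²) = √(0.912 + 0.937) = 1.36, so δu/u = 0.0644.
Q is then a monomial in u, s, w:
δQ/Q = √((δu/u)² + (1·δs/s)² + (2·δw/w)²) = √(0.00414 + 0.0100 + 0.0117) = 0.161
Q = 45700, so δQ = 0.161 × 45700 = 7340.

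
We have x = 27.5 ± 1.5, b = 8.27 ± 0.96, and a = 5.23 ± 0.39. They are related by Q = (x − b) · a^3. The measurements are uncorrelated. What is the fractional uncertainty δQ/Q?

0.242

Let u = x − b = 19.2. δu = √(δx² + δb²) = √(2.25 + 0.922) = 1.78, so δu/u = 0.0926.
Q is then a monomial in u, a:
δQ/Q = √((δu/u)² + (3·δa/a)²) = √(0.00858 + 0.0500) = 0.242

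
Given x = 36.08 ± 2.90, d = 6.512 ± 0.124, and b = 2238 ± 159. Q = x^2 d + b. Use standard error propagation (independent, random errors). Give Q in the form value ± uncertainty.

10720 ± 1380

Let p = x^2·d = 8477. δp/p = √((2·δx/x)² + (1·δd/d)²) = √(0.0258 + 0.000363) = 0.162, so δp = 1370.
Q = p + b: δQ = √(δp² + δb²) = √(1.88e+06 + 25300) = 1380
Q = 10720.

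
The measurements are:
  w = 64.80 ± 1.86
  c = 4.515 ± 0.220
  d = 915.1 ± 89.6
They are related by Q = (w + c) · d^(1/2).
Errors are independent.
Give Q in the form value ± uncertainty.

2097 ± 117

Let u = w + c = 69.31. δu = √(δw² + δc²) = √(3.46 + 0.0484) = 1.87, so δu/u = 0.0270.
Q is then a monomial in u, d:
δQ/Q = √((δu/u)² + (½·δd/d)²) = √(0.000730 + 0.00240) = 0.0559
Q = 2097, so δQ = 0.0559 × 2097 = 117.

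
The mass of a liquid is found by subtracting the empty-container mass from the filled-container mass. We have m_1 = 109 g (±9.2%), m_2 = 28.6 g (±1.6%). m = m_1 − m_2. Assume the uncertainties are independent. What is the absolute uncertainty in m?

Absolute uncertainties add in quadrature for a linear combination:
  (δm_1)² = 101;  (δm_2)² = 0.209
δm = √(101) = 10.0 g

10.0 g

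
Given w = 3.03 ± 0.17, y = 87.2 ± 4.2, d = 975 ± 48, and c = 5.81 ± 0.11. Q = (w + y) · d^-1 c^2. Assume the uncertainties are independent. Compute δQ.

Let u = w + y = 90.2. δu = √(δw² + δy²) = √(0.0289 + 17.6) = 4.20, so δu/u = 0.0466.
Q is then a monomial in u, d, c:
δQ/Q = √((δu/u)² + (-1·δd/d)² + (2·δc/c)²) = √(0.00217 + 0.00242 + 0.00143) = 0.0776
Q = 3.12, so δQ = 0.0776 × 3.12 = 0.243.

0.243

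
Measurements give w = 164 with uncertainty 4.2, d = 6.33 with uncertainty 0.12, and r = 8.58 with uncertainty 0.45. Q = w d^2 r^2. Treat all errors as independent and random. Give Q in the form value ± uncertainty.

(4.84 ± 0.554) × 10^5

Products/powers → add relative errors in quadrature, weighted by exponent:
  (1·δw/w)² = (1×0.0256)² = 0.000656;  (2·δd/d)² = (2×0.0190)² = 0.00144;  (2·δr/r)² = (2×0.0524)² = 0.0110
δQ/Q = √(0.0131) = 0.114
Q = 4.84e+05, so δQ = 0.114 × 4.84e+05 = 55400.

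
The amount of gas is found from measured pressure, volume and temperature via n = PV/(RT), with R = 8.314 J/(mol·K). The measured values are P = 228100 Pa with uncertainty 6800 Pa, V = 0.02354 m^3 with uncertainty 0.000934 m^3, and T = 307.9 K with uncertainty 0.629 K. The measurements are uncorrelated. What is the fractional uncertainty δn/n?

0.0497

Products/powers → add relative errors in quadrature, weighted by exponent:
  (1·δP/P)² = (1×0.0298)² = 0.000889;  (1·δV/V)² = (1×0.0397)² = 0.00157;  (-1·δT/T)² = (-1×0.00204)² = 4.17e-06
δn/n = √(0.00247) = 0.0497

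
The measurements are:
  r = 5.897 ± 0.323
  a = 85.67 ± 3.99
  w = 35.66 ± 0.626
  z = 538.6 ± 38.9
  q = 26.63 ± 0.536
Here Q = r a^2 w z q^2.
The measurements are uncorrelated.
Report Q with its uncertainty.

For a monomial Q ∝ r, a^2, w, z, q^2, fractional errors add in quadrature:
  (1·δr/r)² = (1×0.0548)² = 0.00300;  (2·δa/a)² = (2×0.0466)² = 0.00868;  (1·δw/w)² = (1×0.0176)² = 0.000308;  (1·δz/z)² = (1×0.0722)² = 0.00522;  (2·δq/q)² = (2×0.0201)² = 0.00162
δQ/Q = √(0.0188) = 0.137
Q = 5.895e+11, so δQ = 0.137 × 5.895e+11 = 8.09e+10.

(5.895 ± 0.809) × 10^11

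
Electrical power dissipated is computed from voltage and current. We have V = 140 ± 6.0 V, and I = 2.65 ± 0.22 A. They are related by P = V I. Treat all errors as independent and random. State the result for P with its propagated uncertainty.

371 ± 34.7 W

P is a product of powers, so relative uncertainties combine in quadrature:
  (1·δV/V)² = (1×0.0429)² = 0.00184;  (1·δI/I)² = (1×0.0830)² = 0.00689
δP/P = √(0.00873) = 0.0934
P = 371 W, so δP = 0.0934 × 371 = 34.7 W.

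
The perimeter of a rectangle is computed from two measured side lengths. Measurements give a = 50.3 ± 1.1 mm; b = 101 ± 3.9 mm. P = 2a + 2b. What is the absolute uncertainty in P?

8.10 mm

For a sum/difference, combine absolute errors in quadrature:
  (2·δa)² = 4.84;  (2·δb)² = 60.8
δP = √(65.7) = 8.10 mm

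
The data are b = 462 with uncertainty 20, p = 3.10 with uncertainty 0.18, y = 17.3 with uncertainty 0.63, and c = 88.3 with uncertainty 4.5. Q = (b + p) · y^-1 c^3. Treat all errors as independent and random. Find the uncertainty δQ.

3.02e+06

Let u = b + p = 465. δu = √(δb² + δp²) = √(400 + 0.0324) = 20.0, so δu/u = 0.0430.
Q is then a monomial in u, y, c:
δQ/Q = √((δu/u)² + (-1·δy/y)² + (3·δc/c)²) = √(0.00185 + 0.00133 + 0.0234) = 0.163
Q = 1.85e+07, so δQ = 0.163 × 1.85e+07 = 3.02e+06.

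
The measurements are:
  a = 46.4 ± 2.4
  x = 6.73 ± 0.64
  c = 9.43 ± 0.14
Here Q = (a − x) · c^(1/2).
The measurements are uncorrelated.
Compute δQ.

Let u = a − x = 39.7. δu = √(δa² + δx²) = √(5.76 + 0.410) = 2.48, so δu/u = 0.0626.
Q is then a monomial in u, c:
δQ/Q = √((δu/u)² + (½·δc/c)²) = √(0.00392 + 5.51e-05) = 0.0631
Q = 122, so δQ = 0.0631 × 122 = 7.68.

7.68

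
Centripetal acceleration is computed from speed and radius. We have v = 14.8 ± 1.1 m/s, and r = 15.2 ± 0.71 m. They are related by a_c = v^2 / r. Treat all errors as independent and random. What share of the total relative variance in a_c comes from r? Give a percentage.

(δa_c/a_c)² = (2·δv/v)² + (-1·δr/r)²
  v term: (2×0.0743)² = 0.0221
  r term: (-1×0.0467)² = 0.00218
Total = 0.0243. Share from r = 0.00218/0.0243 = 0.0899.

8.99%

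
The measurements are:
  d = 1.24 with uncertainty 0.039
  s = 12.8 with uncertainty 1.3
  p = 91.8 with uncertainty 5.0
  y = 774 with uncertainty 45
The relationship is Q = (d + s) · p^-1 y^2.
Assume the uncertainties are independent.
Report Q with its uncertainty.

91600 ± 14500

Let u = d + s = 14.0. δu = √(δd² + δs²) = √(0.00152 + 1.69) = 1.30, so δu/u = 0.0926.
Q is then a monomial in u, p, y:
δQ/Q = √((δu/u)² + (-1·δp/p)² + (2·δy/y)²) = √(0.00858 + 0.00297 + 0.0135) = 0.158
Q = 91600, so δQ = 0.158 × 91600 = 14500.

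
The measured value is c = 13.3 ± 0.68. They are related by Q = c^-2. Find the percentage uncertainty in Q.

10.2%

Q ∝ c^-2, so δQ/Q = |-2| · δc/c = 2 × 0.0511 = 0.102.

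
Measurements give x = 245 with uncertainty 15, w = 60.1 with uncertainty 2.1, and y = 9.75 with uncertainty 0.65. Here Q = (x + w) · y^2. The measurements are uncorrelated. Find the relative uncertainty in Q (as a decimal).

Let u = x + w = 305. δu = √(δx² + δw²) = √(225 + 4.41) = 15.1, so δu/u = 0.0496.
Q is then a monomial in u, y:
δQ/Q = √((δu/u)² + (2·δy/y)²) = √(0.00246 + 0.0178) = 0.142

0.142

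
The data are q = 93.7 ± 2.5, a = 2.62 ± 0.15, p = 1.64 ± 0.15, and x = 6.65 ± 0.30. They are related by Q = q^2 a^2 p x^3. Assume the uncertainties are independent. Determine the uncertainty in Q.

Products/powers → add relative errors in quadrature, weighted by exponent:
  (2·δq/q)² = (2×0.0267)² = 0.00285;  (2·δa/a)² = (2×0.0573)² = 0.0131;  (1·δp/p)² = (1×0.0915)² = 0.00837;  (3·δx/x)² = (3×0.0451)² = 0.0183
δQ/Q = √(0.0426) = 0.206
Q = 2.91e+07, so δQ = 0.206 × 2.91e+07 = 6e+06.

6e+06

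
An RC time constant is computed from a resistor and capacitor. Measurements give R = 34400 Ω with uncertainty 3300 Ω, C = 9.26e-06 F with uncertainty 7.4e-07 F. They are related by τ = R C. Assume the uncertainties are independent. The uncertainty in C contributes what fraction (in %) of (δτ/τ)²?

(δτ/τ)² = (1·δR/R)² + (1·δC/C)²
  R term: (1×0.0959)² = 0.00920
  C term: (1×0.0799)² = 0.00639
Total = 0.0156. Share from C = 0.00639/0.0156 = 0.410.

41.0%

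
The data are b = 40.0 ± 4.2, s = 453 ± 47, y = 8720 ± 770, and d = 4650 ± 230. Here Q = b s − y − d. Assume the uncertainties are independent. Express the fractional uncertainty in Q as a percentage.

Let p = b·s = 18100. δp/p = √((1·δb/b)² + (1·δs/s)²) = √(0.0110 + 0.0108) = 0.148, so δp = 2670.
Q = p − y − d: δQ = √(δp² + δy² + δd²) = √(7.15e+06 + 5.93e+05 + 52900) = 2790
Q = 4750, so δQ/Q = 2790/4750 = 0.588.

58.8%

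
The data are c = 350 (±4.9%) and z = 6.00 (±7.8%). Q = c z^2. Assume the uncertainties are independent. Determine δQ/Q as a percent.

16.4%

Each factor contributes (exponent × relative error)² to (δQ/Q)²:
  (1·δc/c)² = (1×0.0490)² = 0.00240;  (2·δz/z)² = (2×0.0780)² = 0.0243
δQ/Q = √(0.0267) = 0.164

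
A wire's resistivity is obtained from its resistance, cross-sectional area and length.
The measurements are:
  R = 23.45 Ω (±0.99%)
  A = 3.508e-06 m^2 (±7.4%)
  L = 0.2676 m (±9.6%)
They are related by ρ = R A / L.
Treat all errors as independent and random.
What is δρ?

3.74e-05 Ω·m

For a monomial ρ ∝ R, A, L^-1, fractional errors add in quadrature:
  (1·δR/R)² = (1×0.00990)² = 9.8e-05;  (1·δA/A)² = (1×0.0740)² = 0.00548;  (-1·δL/L)² = (-1×0.0960)² = 0.00922
δρ/ρ = √(0.0148) = 0.122
ρ = 0.0003074 Ω·m, so δρ = 0.122 × 0.0003074 = 3.74e-05 Ω·m.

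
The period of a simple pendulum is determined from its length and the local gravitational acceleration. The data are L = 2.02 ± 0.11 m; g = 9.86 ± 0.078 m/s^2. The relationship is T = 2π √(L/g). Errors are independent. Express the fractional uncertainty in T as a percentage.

For a monomial T ∝ L^(1/2), g^(-1/2), fractional errors add in quadrature:
  (½·δL/L)² = (0.5×0.0545)² = 0.000741;  (−½·δg/g)² = (-0.5×0.00791)² = 1.56e-05
δT/T = √(0.000757) = 0.0275

2.75%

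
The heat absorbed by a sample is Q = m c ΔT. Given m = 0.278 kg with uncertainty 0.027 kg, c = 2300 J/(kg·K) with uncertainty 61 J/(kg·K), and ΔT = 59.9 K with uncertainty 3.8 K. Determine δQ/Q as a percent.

Q is a product of powers, so relative uncertainties combine in quadrature:
  (1·δm/m)² = (1×0.0971)² = 0.00943;  (1·δc/c)² = (1×0.0265)² = 0.000703;  (1·δΔT/ΔT)² = (1×0.0634)² = 0.00402
δQ/Q = √(0.0142) = 0.119

11.9%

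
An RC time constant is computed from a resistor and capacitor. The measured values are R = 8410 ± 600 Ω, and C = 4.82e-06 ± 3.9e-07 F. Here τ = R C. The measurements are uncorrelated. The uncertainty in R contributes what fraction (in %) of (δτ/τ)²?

(δτ/τ)² = (1·δR/R)² + (1·δC/C)²
  R term: (1×0.0713)² = 0.00509
  C term: (1×0.0809)² = 0.00655
Total = 0.0116. Share from R = 0.00509/0.0116 = 0.437.

43.7%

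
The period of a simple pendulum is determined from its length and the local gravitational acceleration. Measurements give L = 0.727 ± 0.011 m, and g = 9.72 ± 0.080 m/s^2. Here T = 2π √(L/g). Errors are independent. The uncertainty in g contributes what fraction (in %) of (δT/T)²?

(δT/T)² = (½·δL/L)² + (−½·δg/g)²
  L term: (0.5×0.0151)² = 5.72e-05
  g term: (-0.5×0.00823)² = 1.69e-05
Total = 7.42e-05. Share from g = 1.69e-05/7.42e-05 = 0.228.

22.8%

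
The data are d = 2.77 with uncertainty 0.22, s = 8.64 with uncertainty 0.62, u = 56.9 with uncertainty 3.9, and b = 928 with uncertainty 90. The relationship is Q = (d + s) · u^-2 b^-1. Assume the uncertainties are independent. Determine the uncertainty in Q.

6.74e-07

Let w = d + s = 11.4. δw = √(δd² + δs²) = √(0.0484 + 0.384) = 0.658, so δw/w = 0.0577.
Q is then a monomial in w, u, b:
δQ/Q = √((δw/w)² + (-2·δu/u)² + (-1·δb/b)²) = √(0.00332 + 0.0188 + 0.00941) = 0.178
Q = 3.8e-06, so δQ = 0.178 × 3.8e-06 = 6.74e-07.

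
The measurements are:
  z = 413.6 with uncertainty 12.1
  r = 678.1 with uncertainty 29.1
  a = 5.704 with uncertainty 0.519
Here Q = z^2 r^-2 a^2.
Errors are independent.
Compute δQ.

Relative error in a monomial: (δQ/Q)² = Σ (nᵢ · δxᵢ/xᵢ)².
  (2·δz/z)² = (2×0.0293)² = 0.00342;  (-2·δr/r)² = (-2×0.0429)² = 0.00737;  (2·δa/a)² = (2×0.0910)² = 0.0331
δQ/Q = √(0.0439) = 0.210
Q = 12.10, so δQ = 0.210 × 12.10 = 2.54.

2.54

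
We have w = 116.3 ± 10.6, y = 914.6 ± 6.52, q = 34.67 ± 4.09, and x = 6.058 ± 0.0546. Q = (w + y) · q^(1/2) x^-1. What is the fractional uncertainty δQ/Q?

0.0609

Let u = w + y = 1031. δu = √(δw² + δy²) = √(112 + 42.5) = 12.4, so δu/u = 0.0121.
Q is then a monomial in u, q, x:
δQ/Q = √((δu/u)² + (½·δq/q)² + (-1·δx/x)²) = √(0.000146 + 0.00348 + 8.12e-05) = 0.0609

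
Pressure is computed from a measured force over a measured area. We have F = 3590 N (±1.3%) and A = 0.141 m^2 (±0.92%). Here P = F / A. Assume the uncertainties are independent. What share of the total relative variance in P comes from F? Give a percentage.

(δP/P)² = (1·δF/F)² + (-1·δA/A)²
  F term: (1×0.0130)² = 0.000169
  A term: (-1×0.00920)² = 8.46e-05
Total = 0.000254. Share from F = 0.000169/0.000254 = 0.666.

66.6%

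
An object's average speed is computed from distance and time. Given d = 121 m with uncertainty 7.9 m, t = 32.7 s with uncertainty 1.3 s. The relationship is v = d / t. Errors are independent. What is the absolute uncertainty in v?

0.283 m/s

v is a product of powers, so relative uncertainties combine in quadrature:
  (1·δd/d)² = (1×0.0653)² = 0.00426;  (-1·δt/t)² = (-1×0.0398)² = 0.00158
δv/v = √(0.00584) = 0.0764
v = 3.70 m/s, so δv = 0.0764 × 3.70 = 0.283 m/s.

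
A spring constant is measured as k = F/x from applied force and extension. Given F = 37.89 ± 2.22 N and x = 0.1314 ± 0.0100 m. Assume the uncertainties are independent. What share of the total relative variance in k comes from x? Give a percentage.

62.8%

(δk/k)² = (1·δF/F)² + (-1·δx/x)²
  F term: (1×0.0586)² = 0.00343
  x term: (-1×0.0761)² = 0.00579
Total = 0.00922. Share from x = 0.00579/0.00922 = 0.628.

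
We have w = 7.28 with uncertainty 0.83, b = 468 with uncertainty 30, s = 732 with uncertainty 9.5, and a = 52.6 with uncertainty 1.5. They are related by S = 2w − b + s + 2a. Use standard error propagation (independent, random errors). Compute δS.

Each term contributes (cᵢ δxᵢ)² to (δS)²:
  (2·δw)² = 2.76;  (δb)² = 900;  (δs)² = 90.2;  (2·δa)² = 9.00
δS = √(1000) = 31.7

31.7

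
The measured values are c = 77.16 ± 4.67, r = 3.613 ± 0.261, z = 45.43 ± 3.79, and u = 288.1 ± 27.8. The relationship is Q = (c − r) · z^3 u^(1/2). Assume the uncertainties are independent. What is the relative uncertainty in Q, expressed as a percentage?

Let w = c − r = 73.55. δw = √(δc² + δr²) = √(21.8 + 0.0681) = 4.68, so δw/w = 0.0636.
Q is then a monomial in w, z, u:
δQ/Q = √((δw/w)² + (3·δz/z)² + (½·δu/u)²) = √(0.00404 + 0.0626 + 0.00233) = 0.263

26.3%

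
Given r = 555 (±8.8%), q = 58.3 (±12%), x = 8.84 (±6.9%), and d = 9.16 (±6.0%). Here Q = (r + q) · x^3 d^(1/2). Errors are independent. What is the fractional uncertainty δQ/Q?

Let u = r + q = 613. δu = √(δr² + δq²) = √(2390 + 48.9) = 49.3, so δu/u = 0.0804.
Q is then a monomial in u, x, d:
δQ/Q = √((δu/u)² + (3·δx/x)² + (½·δd/d)²) = √(0.00647 + 0.0428 + 0.000900) = 0.224

0.224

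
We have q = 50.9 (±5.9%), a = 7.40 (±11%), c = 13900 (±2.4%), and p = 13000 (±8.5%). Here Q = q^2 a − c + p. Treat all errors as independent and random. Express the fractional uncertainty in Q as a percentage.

18.1%

Let w = q^2·a = 19200. δw/w = √((2·δq/q)² + (1·δa/a)²) = √(0.0139 + 0.0121) = 0.161, so δw = 3090.
Q = w − c + p: δQ = √(δw² + δc² + δp²) = √(9.57e+06 + 1.11e+05 + 1.22e+06) = 3300
Q = 18300, so δQ/Q = 3300/18300 = 0.181.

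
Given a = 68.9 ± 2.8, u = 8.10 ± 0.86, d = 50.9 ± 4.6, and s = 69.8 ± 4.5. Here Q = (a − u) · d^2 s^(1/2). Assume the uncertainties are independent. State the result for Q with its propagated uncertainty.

Let w = a − u = 60.8. δw = √(δa² + δu²) = √(7.84 + 0.740) = 2.93, so δw/w = 0.0482.
Q is then a monomial in w, d, s:
δQ/Q = √((δw/w)² + (2·δd/d)² + (½·δs/s)²) = √(0.00232 + 0.0327 + 0.00104) = 0.190
Q = 1.32e+06, so δQ = 0.190 × 1.32e+06 = 2.5e+05.

(1.32 ± 0.250) × 10^6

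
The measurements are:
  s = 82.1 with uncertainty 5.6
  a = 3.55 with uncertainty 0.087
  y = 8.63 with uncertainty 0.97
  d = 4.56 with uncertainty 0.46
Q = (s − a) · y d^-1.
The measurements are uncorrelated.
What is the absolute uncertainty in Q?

24.8

Let u = s − a = 78.5. δu = √(δs² + δa²) = √(31.4 + 0.00757) = 5.60, so δu/u = 0.0713.
Q is then a monomial in u, y, d:
δQ/Q = √((δu/u)² + (1·δy/y)² + (-1·δd/d)²) = √(0.00508 + 0.0126 + 0.0102) = 0.167
Q = 149, so δQ = 0.167 × 149 = 24.8.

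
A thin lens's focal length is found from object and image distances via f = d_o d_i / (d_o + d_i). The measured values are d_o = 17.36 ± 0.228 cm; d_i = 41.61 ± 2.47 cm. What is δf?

∂f/∂d_o = (d_i/(d_o+d_i))² = 0.498;  ∂f/∂d_i = (d_o/(d_o+d_i))² = 0.0867
δf = √((∂f/∂d_o · δd_o)² + (∂f/∂d_i · δd_i)²) = √(0.0129 + 0.0458) = 0.242 cm

0.242 cm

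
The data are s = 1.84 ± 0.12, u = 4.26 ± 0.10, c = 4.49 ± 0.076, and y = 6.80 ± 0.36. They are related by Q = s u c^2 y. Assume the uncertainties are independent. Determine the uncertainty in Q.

101

Relative error in a monomial: (δQ/Q)² = Σ (nᵢ · δxᵢ/xᵢ)².
  (1·δs/s)² = (1×0.0652)² = 0.00425;  (1·δu/u)² = (1×0.0235)² = 0.000551;  (2·δc/c)² = (2×0.0169)² = 0.00115;  (1·δy/y)² = (1×0.0529)² = 0.00280
δQ/Q = √(0.00875) = 0.0936
Q = 1070, so δQ = 0.0936 × 1070 = 101.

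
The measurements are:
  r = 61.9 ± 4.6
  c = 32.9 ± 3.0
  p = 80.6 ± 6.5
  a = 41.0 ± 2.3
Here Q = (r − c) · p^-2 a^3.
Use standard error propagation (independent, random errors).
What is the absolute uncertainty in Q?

Let u = r − c = 29.0. δu = √(δr² + δc²) = √(21.2 + 9.00) = 5.49, so δu/u = 0.189.
Q is then a monomial in u, p, a:
δQ/Q = √((δu/u)² + (-2·δp/p)² + (3·δa/a)²) = √(0.0359 + 0.0260 + 0.0283) = 0.300
Q = 308, so δQ = 0.300 × 308 = 92.4.

92.4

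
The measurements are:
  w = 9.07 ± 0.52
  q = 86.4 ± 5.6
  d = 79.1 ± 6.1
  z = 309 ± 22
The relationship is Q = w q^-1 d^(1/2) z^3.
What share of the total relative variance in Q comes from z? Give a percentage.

(δQ/Q)² = (1·δw/w)² + (-1·δq/q)² + (½·δd/d)² + (3·δz/z)²
  w term: (1×0.0573)² = 0.00329
  q term: (-1×0.0648)² = 0.00420
  d term: (0.5×0.0771)² = 0.00149
  z term: (3×0.0712)² = 0.0456
Total = 0.0546. Share from z = 0.0456/0.0546 = 0.836.

83.6%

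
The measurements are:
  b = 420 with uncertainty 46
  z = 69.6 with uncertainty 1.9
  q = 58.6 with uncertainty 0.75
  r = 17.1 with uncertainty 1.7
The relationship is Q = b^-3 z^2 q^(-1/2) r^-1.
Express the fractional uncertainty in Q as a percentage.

34.8%

Relative error in a monomial: (δQ/Q)² = Σ (nᵢ · δxᵢ/xᵢ)².
  (-3·δb/b)² = (-3×0.110)² = 0.108;  (2·δz/z)² = (2×0.0273)² = 0.00298;  (−½·δq/q)² = (-0.5×0.0128)² = 4.1e-05;  (-1·δr/r)² = (-1×0.0994)² = 0.00988
δQ/Q = √(0.121) = 0.348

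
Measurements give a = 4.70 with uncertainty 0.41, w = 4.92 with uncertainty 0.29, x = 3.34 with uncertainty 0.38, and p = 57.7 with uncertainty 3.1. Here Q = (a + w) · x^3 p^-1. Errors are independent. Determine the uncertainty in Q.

Let u = a + w = 9.62. δu = √(δa² + δw²) = √(0.168 + 0.0841) = 0.502, so δu/u = 0.0522.
Q is then a monomial in u, x, p:
δQ/Q = √((δu/u)² + (3·δx/x)² + (-1·δp/p)²) = √(0.00273 + 0.116 + 0.00289) = 0.349
Q = 6.21, so δQ = 0.349 × 6.21 = 2.17.

2.17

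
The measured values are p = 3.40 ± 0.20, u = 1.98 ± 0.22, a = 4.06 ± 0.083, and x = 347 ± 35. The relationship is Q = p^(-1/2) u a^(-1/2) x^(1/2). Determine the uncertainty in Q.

Q is a product of powers, so relative uncertainties combine in quadrature:
  (−½·δp/p)² = (-0.5×0.0588)² = 0.000865;  (1·δu/u)² = (1×0.111)² = 0.0123;  (−½·δa/a)² = (-0.5×0.0204)² = 0.000104;  (½·δx/x)² = (0.5×0.101)² = 0.00254
δQ/Q = √(0.0159) = 0.126
Q = 9.93, so δQ = 0.126 × 9.93 = 1.25.

1.25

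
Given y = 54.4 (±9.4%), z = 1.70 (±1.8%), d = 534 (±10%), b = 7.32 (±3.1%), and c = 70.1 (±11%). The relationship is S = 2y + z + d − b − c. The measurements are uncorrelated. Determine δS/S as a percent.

Each term contributes (cᵢ δxᵢ)² to (δS)²:
  (2·δy)² = 105;  (δz)² = 0.000936;  (δd)² = 2850;  (δb)² = 0.0515;  (δc)² = 59.5
δS = √(3020) = 54.9
S = 567, so δS/S = 54.9/567 = 0.0968.

9.68%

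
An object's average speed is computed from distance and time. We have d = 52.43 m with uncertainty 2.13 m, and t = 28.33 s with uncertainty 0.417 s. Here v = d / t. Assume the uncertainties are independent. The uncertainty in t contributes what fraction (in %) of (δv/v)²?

11.6%

(δv/v)² = (1·δd/d)² + (-1·δt/t)²
  d term: (1×0.0406)² = 0.00165
  t term: (-1×0.0147)² = 0.000217
Total = 0.00187. Share from t = 0.000217/0.00187 = 0.116.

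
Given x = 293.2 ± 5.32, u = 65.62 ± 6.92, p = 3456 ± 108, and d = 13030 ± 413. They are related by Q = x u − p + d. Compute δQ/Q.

Let w = x·u = 19240. δw/w = √((1·δx/x)² + (1·δu/u)²) = √(0.000329 + 0.0111) = 0.107, so δw = 2060.
Q = w − p + d: δQ = √(δw² + δp² + δd²) = √(4.24e+06 + 11700 + 1.71e+05) = 2100
Q = 28810, so δQ/Q = 2100/28810 = 0.0730.

0.0730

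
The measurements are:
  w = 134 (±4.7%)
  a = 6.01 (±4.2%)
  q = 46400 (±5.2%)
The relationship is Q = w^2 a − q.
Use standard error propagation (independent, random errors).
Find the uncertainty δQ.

11400

Let p = w^2·a = 1.08e+05. δp/p = √((2·δw/w)² + (1·δa/a)²) = √(0.00884 + 0.00176) = 0.103, so δp = 11100.
Q = p − q: δQ = √(δp² + δq²) = √(1.23e+08 + 5.82e+06) = 11400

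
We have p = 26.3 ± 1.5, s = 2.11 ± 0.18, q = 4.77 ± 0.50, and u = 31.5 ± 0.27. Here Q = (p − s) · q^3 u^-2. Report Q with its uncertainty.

2.65 ± 0.849

Let w = p − s = 24.2. δw = √(δp² + δs²) = √(2.25 + 0.0324) = 1.51, so δw/w = 0.0625.
Q is then a monomial in w, q, u:
δQ/Q = √((δw/w)² + (3·δq/q)² + (-2·δu/u)²) = √(0.00390 + 0.0989 + 0.000294) = 0.321
Q = 2.65, so δQ = 0.321 × 2.65 = 0.849.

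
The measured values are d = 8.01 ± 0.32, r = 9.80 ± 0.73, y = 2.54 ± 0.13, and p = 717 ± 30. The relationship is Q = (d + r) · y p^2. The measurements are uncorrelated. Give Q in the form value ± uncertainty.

Let u = d + r = 17.8. δu = √(δd² + δr²) = √(0.102 + 0.533) = 0.797, so δu/u = 0.0448.
Q is then a monomial in u, y, p:
δQ/Q = √((δu/u)² + (1·δy/y)² + (2·δp/p)²) = √(0.00200 + 0.00262 + 0.00700) = 0.108
Q = 2.33e+07, so δQ = 0.108 × 2.33e+07 = 2.51e+06.

(2.33 ± 0.251) × 10^7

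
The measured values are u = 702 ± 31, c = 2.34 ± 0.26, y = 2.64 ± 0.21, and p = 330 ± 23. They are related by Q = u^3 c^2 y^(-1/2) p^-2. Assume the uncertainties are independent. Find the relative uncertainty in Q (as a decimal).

Since Q is a product/quotient, work with relative uncertainties:
  (3·δu/u)² = (3×0.0442)² = 0.0176;  (2·δc/c)² = (2×0.111)² = 0.0494;  (−½·δy/y)² = (-0.5×0.0795)² = 0.00158;  (-2·δp/p)² = (-2×0.0697)² = 0.0194
δQ/Q = √(0.0879) = 0.297

0.297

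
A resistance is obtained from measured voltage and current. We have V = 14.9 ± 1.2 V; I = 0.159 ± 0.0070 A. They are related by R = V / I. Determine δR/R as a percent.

9.18%

Each factor contributes (exponent × relative error)² to (δR/R)²:
  (1·δV/V)² = (1×0.0805)² = 0.00649;  (-1·δI/I)² = (-1×0.0440)² = 0.00194
δR/R = √(0.00842) = 0.0918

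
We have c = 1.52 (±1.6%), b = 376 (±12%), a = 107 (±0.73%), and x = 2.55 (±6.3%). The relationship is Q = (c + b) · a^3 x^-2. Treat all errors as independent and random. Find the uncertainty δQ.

1.24e+07

Let u = c + b = 378. δu = √(δc² + δb²) = √(0.000591 + 2040) = 45.1, so δu/u = 0.120.
Q is then a monomial in u, a, x:
δQ/Q = √((δu/u)² + (3·δa/a)² + (-2·δx/x)²) = √(0.0143 + 0.000480 + 0.0159) = 0.175
Q = 7.11e+07, so δQ = 0.175 × 7.11e+07 = 1.24e+07.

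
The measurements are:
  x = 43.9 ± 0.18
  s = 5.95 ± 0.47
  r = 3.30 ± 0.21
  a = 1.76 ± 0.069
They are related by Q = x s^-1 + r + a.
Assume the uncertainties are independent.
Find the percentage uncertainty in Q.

Let p = x·s^-1 = 7.38. δp/p = √((1·δx/x)² + (-1·δs/s)²) = √(1.68e-05 + 0.00624) = 0.0791, so δp = 0.584.
Q = p + r + a: δQ = √(δp² + δr² + δa²) = √(0.341 + 0.0441 + 0.00476) = 0.624
Q = 12.4, so δQ/Q = 0.624/12.4 = 0.0502.

5.02%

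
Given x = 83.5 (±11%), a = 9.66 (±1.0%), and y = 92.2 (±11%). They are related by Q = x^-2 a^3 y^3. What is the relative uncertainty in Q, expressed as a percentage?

39.8%

Relative error in a monomial: (δQ/Q)² = Σ (nᵢ · δxᵢ/xᵢ)².
  (-2·δx/x)² = (-2×0.110)² = 0.0484;  (3·δa/a)² = (3×0.0100)² = 0.000900;  (3·δy/y)² = (3×0.110)² = 0.109
δQ/Q = √(0.158) = 0.398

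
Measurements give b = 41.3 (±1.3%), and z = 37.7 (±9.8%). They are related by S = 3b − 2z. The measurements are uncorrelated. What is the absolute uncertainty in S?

7.56

Each term contributes (cᵢ δxᵢ)² to (δS)²:
  (3·δb)² = 2.59;  (2·δz)² = 54.6
δS = √(57.2) = 7.56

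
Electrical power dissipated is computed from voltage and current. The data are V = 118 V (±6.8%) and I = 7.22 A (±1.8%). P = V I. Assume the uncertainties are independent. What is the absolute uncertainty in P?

Each factor contributes (exponent × relative error)² to (δP/P)²:
  (1·δV/V)² = (1×0.0680)² = 0.00462;  (1·δI/I)² = (1×0.0180)² = 0.000324
δP/P = √(0.00495) = 0.0703
P = 852 W, so δP = 0.0703 × 852 = 59.9 W.

59.9 W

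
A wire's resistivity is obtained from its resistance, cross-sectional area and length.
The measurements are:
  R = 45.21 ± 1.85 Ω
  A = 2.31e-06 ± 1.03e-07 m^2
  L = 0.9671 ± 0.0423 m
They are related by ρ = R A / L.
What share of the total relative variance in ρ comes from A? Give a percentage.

(δρ/ρ)² = (1·δR/R)² + (1·δA/A)² + (-1·δL/L)²
  R term: (1×0.0409)² = 0.00167
  A term: (1×0.0446)² = 0.00199
  L term: (-1×0.0437)² = 0.00191
Total = 0.00558. Share from A = 0.00199/0.00558 = 0.357.

35.7%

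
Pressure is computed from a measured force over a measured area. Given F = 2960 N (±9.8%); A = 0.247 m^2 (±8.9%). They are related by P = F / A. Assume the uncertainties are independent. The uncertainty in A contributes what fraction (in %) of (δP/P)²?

(δP/P)² = (1·δF/F)² + (-1·δA/A)²
  F term: (1×0.0980)² = 0.00960
  A term: (-1×0.0890)² = 0.00792
Total = 0.0175. Share from A = 0.00792/0.0175 = 0.452.

45.2%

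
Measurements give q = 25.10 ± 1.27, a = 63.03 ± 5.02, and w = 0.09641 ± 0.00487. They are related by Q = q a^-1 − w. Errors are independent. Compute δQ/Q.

0.126

Let p = q·a^-1 = 0.3982. δp/p = √((1·δq/q)² + (-1·δa/a)²) = √(0.00256 + 0.00634) = 0.0944, so δp = 0.0376.
Q = p − w: δQ = √(δp² + δw²) = √(0.00141 + 2.37e-05) = 0.0379
Q = 0.3018, so δQ/Q = 0.0379/0.3018 = 0.126.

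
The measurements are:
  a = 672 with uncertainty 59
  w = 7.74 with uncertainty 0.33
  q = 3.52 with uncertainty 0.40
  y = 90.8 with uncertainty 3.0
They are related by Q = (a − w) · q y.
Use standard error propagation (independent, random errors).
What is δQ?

Let u = a − w = 664. δu = √(δa² + δw²) = √(3480 + 0.109) = 59.0, so δu/u = 0.0888.
Q is then a monomial in u, q, y:
δQ/Q = √((δu/u)² + (1·δq/q)² + (1·δy/y)²) = √(0.00789 + 0.0129 + 0.00109) = 0.148
Q = 2.12e+05, so δQ = 0.148 × 2.12e+05 = 31400.

31400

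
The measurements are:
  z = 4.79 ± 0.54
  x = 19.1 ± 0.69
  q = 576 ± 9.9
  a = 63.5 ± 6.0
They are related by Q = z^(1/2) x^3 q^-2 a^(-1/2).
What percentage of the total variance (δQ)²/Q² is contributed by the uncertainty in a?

12.2%

(δQ/Q)² = (½·δz/z)² + (3·δx/x)² + (-2·δq/q)² + (−½·δa/a)²
  z term: (0.5×0.113)² = 0.00318
  x term: (3×0.0361)² = 0.0117
  q term: (-2×0.0172)² = 0.00118
  a term: (-0.5×0.0945)² = 0.00223
Total = 0.0183. Share from a = 0.00223/0.0183 = 0.122.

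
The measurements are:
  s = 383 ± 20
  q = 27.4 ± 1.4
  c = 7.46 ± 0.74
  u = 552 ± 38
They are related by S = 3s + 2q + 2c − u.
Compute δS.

Absolute uncertainties add in quadrature for a linear combination:
  (3·δs)² = 3600;  (2·δq)² = 7.84;  (2·δc)² = 2.19;  (δu)² = 1440
δS = √(5050) = 71.1

71.1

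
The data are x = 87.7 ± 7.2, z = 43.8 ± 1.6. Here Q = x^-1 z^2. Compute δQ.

2.40

For a monomial Q ∝ x^-1, z^2, fractional errors add in quadrature:
  (-1·δx/x)² = (-1×0.0821)² = 0.00674;  (2·δz/z)² = (2×0.0365)² = 0.00534
δQ/Q = √(0.0121) = 0.110
Q = 21.9, so δQ = 0.110 × 21.9 = 2.40.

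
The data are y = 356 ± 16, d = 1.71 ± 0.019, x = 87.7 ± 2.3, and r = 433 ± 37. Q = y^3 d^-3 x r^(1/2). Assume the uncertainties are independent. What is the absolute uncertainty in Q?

2.43e+09

Q is a product of powers, so relative uncertainties combine in quadrature:
  (3·δy/y)² = (3×0.0449)² = 0.0182;  (-3·δd/d)² = (-3×0.0111)² = 0.00111;  (1·δx/x)² = (1×0.0262)² = 0.000688;  (½·δr/r)² = (0.5×0.0855)² = 0.00183
δQ/Q = √(0.0218) = 0.148
Q = 1.65e+10, so δQ = 0.148 × 1.65e+10 = 2.43e+09.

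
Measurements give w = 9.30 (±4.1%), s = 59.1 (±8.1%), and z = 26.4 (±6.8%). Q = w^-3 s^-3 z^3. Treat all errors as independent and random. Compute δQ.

Relative error in a monomial: (δQ/Q)² = Σ (nᵢ · δxᵢ/xᵢ)².
  (-3·δw/w)² = (-3×0.0410)² = 0.0151;  (-3·δs/s)² = (-3×0.0810)² = 0.0590;  (3·δz/z)² = (3×0.0680)² = 0.0416
δQ/Q = √(0.116) = 0.340
Q = 0.000111, so δQ = 0.340 × 0.000111 = 3.77e-05.

3.77e-05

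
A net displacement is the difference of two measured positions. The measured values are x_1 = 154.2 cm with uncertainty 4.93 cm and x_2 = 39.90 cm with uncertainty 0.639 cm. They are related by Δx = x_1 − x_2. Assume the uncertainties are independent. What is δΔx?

Each term contributes (cᵢ δxᵢ)² to (δΔx)²:
  (δx_1)² = 24.3;  (δx_2)² = 0.408
δΔx = √(24.7) = 4.97 cm

4.97 cm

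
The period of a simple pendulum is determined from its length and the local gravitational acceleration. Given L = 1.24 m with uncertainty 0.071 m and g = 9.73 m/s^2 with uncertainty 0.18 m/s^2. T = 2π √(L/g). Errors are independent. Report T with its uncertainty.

2.24 ± 0.0675 s

T is a product of powers, so relative uncertainties combine in quadrature:
  (½·δL/L)² = (0.5×0.0573)² = 0.000820;  (−½·δg/g)² = (-0.5×0.0185)² = 8.56e-05
δT/T = √(0.000905) = 0.0301
T = 2.24 s, so δT = 0.0301 × 2.24 = 0.0675 s.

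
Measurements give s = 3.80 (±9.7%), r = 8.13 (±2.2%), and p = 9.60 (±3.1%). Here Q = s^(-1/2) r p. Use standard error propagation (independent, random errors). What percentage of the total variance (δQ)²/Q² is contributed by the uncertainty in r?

12.7%

(δQ/Q)² = (−½·δs/s)² + (1·δr/r)² + (1·δp/p)²
  s term: (-0.5×0.0970)² = 0.00235
  r term: (1×0.0220)² = 0.000484
  p term: (1×0.0310)² = 0.000961
Total = 0.00380. Share from r = 0.000484/0.00380 = 0.127.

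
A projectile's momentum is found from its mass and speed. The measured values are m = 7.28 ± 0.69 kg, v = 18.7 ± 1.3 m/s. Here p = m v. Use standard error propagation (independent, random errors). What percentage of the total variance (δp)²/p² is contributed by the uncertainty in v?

35.0%

(δp/p)² = (1·δm/m)² + (1·δv/v)²
  m term: (1×0.0948)² = 0.00898
  v term: (1×0.0695)² = 0.00483
Total = 0.0138. Share from v = 0.00483/0.0138 = 0.350.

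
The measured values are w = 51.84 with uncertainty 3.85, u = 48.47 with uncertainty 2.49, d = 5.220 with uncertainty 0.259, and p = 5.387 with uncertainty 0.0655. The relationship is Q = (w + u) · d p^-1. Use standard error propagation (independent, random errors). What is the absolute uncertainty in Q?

6.66

Let h = w + u = 100.3. δh = √(δw² + δu²) = √(14.8 + 6.20) = 4.59, so δh/h = 0.0457.
Q is then a monomial in h, d, p:
δQ/Q = √((δh/h)² + (1·δd/d)² + (-1·δp/p)²) = √(0.00209 + 0.00246 + 0.000148) = 0.0685
Q = 97.20, so δQ = 0.0685 × 97.20 = 6.66.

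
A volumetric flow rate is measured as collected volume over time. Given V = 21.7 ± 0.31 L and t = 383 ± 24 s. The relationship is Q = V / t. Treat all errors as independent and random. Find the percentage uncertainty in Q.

6.43%

Products/powers → add relative errors in quadrature, weighted by exponent:
  (1·δV/V)² = (1×0.0143)² = 0.000204;  (-1·δt/t)² = (-1×0.0627)² = 0.00393
δQ/Q = √(0.00413) = 0.0643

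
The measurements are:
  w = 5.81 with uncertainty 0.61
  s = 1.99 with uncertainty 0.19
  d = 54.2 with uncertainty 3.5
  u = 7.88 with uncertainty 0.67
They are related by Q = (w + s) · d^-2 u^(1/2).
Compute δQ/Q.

Let h = w + s = 7.80. δh = √(δw² + δs²) = √(0.372 + 0.0361) = 0.639, so δh/h = 0.0819.
Q is then a monomial in h, d, u:
δQ/Q = √((δh/h)² + (-2·δd/d)² + (½·δu/u)²) = √(0.00671 + 0.0167 + 0.00181) = 0.159

0.159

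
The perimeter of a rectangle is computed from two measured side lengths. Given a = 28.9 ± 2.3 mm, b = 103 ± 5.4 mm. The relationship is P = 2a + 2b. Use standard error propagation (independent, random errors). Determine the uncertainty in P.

11.7 mm

For a sum/difference, combine absolute errors in quadrature:
  (2·δa)² = 21.2;  (2·δb)² = 117
δP = √(138) = 11.7 mm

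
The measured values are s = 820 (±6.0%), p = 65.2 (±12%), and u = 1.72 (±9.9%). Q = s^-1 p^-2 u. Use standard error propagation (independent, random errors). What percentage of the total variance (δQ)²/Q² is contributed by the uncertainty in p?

81.1%

(δQ/Q)² = (-1·δs/s)² + (-2·δp/p)² + (1·δu/u)²
  s term: (-1×0.0600)² = 0.00360
  p term: (-2×0.120)² = 0.0576
  u term: (1×0.0990)² = 0.00980
Total = 0.0710. Share from p = 0.0576/0.0710 = 0.811.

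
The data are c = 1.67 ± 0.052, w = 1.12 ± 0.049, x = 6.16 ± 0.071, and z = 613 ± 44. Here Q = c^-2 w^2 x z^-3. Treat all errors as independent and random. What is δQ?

2.9e-09

Relative error in a monomial: (δQ/Q)² = Σ (nᵢ · δxᵢ/xᵢ)².
  (-2·δc/c)² = (-2×0.0311)² = 0.00388;  (2·δw/w)² = (2×0.0437)² = 0.00766;  (1·δx/x)² = (1×0.0115)² = 0.000133;  (-3·δz/z)² = (-3×0.0718)² = 0.0464
δQ/Q = √(0.0580) = 0.241
Q = 1.2e-08, so δQ = 0.241 × 1.2e-08 = 2.9e-09.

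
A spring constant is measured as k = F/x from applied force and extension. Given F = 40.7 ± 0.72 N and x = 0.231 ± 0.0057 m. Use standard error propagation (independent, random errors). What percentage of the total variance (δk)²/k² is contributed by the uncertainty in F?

33.9%

(δk/k)² = (1·δF/F)² + (-1·δx/x)²
  F term: (1×0.0177)² = 0.000313
  x term: (-1×0.0247)² = 0.000609
Total = 0.000922. Share from F = 0.000313/0.000922 = 0.339.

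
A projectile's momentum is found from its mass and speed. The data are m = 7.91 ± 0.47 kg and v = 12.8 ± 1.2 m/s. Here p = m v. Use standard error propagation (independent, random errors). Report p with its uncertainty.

Relative error in a monomial: (δp/p)² = Σ (nᵢ · δxᵢ/xᵢ)².
  (1·δm/m)² = (1×0.0594)² = 0.00353;  (1·δv/v)² = (1×0.0937)² = 0.00879
δp/p = √(0.0123) = 0.111
p = 101 kg·m/s, so δp = 0.111 × 101 = 11.2 kg·m/s.

101 ± 11.2 kg·m/s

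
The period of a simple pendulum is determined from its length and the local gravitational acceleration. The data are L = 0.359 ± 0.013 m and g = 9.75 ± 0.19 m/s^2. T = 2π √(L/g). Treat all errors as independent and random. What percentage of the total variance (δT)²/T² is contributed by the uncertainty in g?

(δT/T)² = (½·δL/L)² + (−½·δg/g)²
  L term: (0.5×0.0362)² = 0.000328
  g term: (-0.5×0.0195)² = 9.49e-05
Total = 0.000423. Share from g = 9.49e-05/0.000423 = 0.225.

22.5%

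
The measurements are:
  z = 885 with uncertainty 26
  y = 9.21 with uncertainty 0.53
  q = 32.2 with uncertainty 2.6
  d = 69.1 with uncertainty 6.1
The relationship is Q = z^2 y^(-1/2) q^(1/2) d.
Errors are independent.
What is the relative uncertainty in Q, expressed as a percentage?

11.7%

Since Q is a product/quotient, work with relative uncertainties:
  (2·δz/z)² = (2×0.0294)² = 0.00345;  (−½·δy/y)² = (-0.5×0.0575)² = 0.000828;  (½·δq/q)² = (0.5×0.0807)² = 0.00163;  (1·δd/d)² = (1×0.0883)² = 0.00779
δQ/Q = √(0.0137) = 0.117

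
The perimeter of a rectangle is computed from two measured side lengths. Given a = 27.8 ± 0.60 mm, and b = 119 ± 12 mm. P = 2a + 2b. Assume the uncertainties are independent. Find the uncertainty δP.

Absolute uncertainties add in quadrature for a linear combination:
  (2·δa)² = 1.44;  (2·δb)² = 576
δP = √(577) = 24.0 mm

24.0 mm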